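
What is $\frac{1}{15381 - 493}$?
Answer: $\frac{1}{14888} \approx 6.7168 \cdot 10^{-5}$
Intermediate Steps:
$\frac{1}{15381 - 493} = \frac{1}{14888}$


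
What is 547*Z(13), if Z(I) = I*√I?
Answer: 7111*√13 ≈ 25639.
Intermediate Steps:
Z(I) = I^(3/2)
547*Z(13) = 547*13^(3/2) = 547*(13*√13) = 7111*√13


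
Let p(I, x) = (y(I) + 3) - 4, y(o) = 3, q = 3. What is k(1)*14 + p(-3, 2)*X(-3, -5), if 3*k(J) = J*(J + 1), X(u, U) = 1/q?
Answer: 10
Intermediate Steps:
X(u, U) = ⅓ (X(u, U) = 1/3 = ⅓)
k(J) = J*(1 + J)/3 (k(J) = (J*(J + 1))/3 = (J*(1 + J))/3 = J*(1 + J)/3)
p(I, x) = 2 (p(I, x) = (3 + 3) - 4 = 6 - 4 = 2)
k(1)*14 + p(-3, 2)*X(-3, -5) = ((⅓)*1*(1 + 1))*14 + 2*(⅓) = ((⅓)*1*2)*14 + ⅔ = (⅔)*14 + ⅔ = 28/3 + ⅔ = 10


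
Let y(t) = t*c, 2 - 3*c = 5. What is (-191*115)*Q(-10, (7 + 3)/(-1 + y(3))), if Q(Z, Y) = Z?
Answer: 219650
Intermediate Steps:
c = -1 (c = ⅔ - ⅓*5 = ⅔ - 5/3 = -1)
y(t) = -t (y(t) = t*(-1) = -t)
(-191*115)*Q(-10, (7 + 3)/(-1 + y(3))) = -191*115*(-10) = -21965*(-10) = 219650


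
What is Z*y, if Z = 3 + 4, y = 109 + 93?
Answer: 1414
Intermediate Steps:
y = 202
Z = 7
Z*y = 7*202 = 1414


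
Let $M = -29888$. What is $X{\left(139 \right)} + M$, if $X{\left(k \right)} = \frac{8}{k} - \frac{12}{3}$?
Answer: $- \frac{4154980}{139} \approx -29892.0$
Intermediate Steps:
$X{\left(k \right)} = -4 + \frac{8}{k}$ ($X{\left(k \right)} = \frac{8}{k} - 4 = -4 + \frac{8}{k}$)
$X{\left(139 \right)} + M = \left(-4 + \frac{8}{139}\right) - 29888 = - \frac{548}{139} - 29888 = - \frac{4154980}{139}$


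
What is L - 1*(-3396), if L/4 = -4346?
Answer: -13988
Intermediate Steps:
L = -17384 (L = 4*(-4346) = -17384)
L - 1*(-3396) = -17384 - 1*(-3396) = -17384 + 3396 = -13988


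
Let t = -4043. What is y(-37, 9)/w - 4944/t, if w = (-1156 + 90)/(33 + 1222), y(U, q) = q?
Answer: -3107337/331526 ≈ -9.3728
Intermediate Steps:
w = -1066/1255 ≈ -0.84940
y(-37, 9)/w - 4944/t = 9/(-1066/1255) - 4944/(-4043) = 9*(-1255/1066) - 4944*(-1/4043) = -11295/1066 + 4944/4043 = -3107337/331526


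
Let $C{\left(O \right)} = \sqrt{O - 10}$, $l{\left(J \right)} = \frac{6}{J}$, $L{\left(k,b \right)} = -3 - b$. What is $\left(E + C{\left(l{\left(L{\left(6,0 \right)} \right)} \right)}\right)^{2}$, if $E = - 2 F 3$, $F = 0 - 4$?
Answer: $564 + 96 i \sqrt{3} \approx 564.0 + 166.28 i$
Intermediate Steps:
$F = -4$ ($F = 0 - 4 = -4$)
$C{\left(O \right)} = \sqrt{-10 + O}$
$E = 24$ ($E = \left(-2\right) \left(-4\right) 3 = 8 \cdot 3 = 24$)
$\left(E + C{\left(l{\left(L{\left(6,0 \right)} \right)} \right)}\right)^{2} = \left(24 + \sqrt{-10 + \frac{6}{-3 - 0}}\right)^{2} = \left(24 + \sqrt{-10 + \frac{6}{-3 + 0}}\right)^{2} = \left(24 + \sqrt{-10 + \frac{6}{-3}}\right)^{2} = \left(24 + \sqrt{-10 + 6 \left(- \frac{1}{3}\right)}\right)^{2} = \left(24 + \sqrt{-10 - 2}\right)^{2} = \left(24 + \sqrt{-12}\right)^{2} = \left(24 + 2 i \sqrt{3}\right)^{2}$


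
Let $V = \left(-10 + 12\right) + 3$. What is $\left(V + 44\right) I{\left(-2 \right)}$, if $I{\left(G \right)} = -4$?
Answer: $-196$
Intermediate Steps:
$V = 5$ ($V = 2 + 3 = 5$)
$\left(V + 44\right) I{\left(-2 \right)} = \left(5 + 44\right) \left(-4\right) = 49 \left(-4\right) = -196$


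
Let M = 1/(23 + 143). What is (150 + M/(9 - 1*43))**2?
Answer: 716729866801/31854736 ≈ 22500.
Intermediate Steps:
M = 1/166 ≈ 0.0060241
(150 + M/(9 - 1*43))**2 = (150 + 1/(166*(9 - 1*43)))**2 = (150 + 1/(166*(9 - 43)))**2 = (150 + (1/166)/(-34))**2 = (150 + (1/166)*(-1/34))**2 = (150 - 1/5644)**2 = (846599/5644)**2 = 716729866801/31854736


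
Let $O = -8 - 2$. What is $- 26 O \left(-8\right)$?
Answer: $-2080$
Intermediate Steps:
$O = -10$ ($O = -8 - 2 = -10$)
$- 26 O \left(-8\right) = \left(-26\right) \left(-10\right) \left(-8\right) = 260 \left(-8\right) = -2080$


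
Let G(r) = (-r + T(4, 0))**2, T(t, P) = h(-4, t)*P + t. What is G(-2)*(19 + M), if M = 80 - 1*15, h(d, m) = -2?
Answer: 3024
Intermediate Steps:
M = 65 (M = 80 - 15 = 65)
T(t, P) = t - 2*P (T(t, P) = -2*P + t = t - 2*P)
G(r) = (4 - r)**2 (G(r) = (-r + (4 - 2*0))**2 = (-r + (4 + 0))**2 = (-r + 4)**2 = (4 - r)**2)
G(-2)*(19 + M) = (-4 - 2)**2*(19 + 65) = (-6)**2*84 = 36*84 = 3024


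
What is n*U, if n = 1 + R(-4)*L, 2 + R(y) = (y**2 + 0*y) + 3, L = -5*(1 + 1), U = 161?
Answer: -27209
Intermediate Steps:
L = -10 (L = -5*2 = -10)
R(y) = 1 + y**2 (R(y) = -2 + ((y**2 + 0*y) + 3) = -2 + ((y**2 + 0) + 3) = -2 + (y**2 + 3) = -2 + (3 + y**2) = 1 + y**2)
n = -169 (n = 1 + (1 + (-4)**2)*(-10) = 1 + (1 + 16)*(-10) = 1 + 17*(-10) = 1 - 170 = -169)
n*U = -169*161 = -27209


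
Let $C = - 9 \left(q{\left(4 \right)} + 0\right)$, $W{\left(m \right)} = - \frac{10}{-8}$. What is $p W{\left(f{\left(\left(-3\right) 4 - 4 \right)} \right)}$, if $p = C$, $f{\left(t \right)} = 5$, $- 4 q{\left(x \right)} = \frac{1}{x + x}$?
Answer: $\frac{45}{128} \approx 0.35156$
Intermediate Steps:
$q{\left(x \right)} = - \frac{1}{8 x}$ ($q{\left(x \right)} = - \frac{1}{4 \left(x + x\right)} = - \frac{1}{4 \cdot 2 x} = - \frac{\frac{1}{2} \frac{1}{x}}{4} = - \frac{1}{8 x}$)
$W{\left(m \right)} = \frac{5}{4}$ ($W{\left(m \right)} = \left(-10\right) \left(- \frac{1}{8}\right) = \frac{5}{4}$)
$C = \frac{9}{32}$ ($C = - 9 \left(- \frac{1}{8 \cdot 4} + 0\right) = - 9 \left(\left(- \frac{1}{8}\right) \frac{1}{4} + 0\right) = - 9 \left(- \frac{1}{32} + 0\right) = \left(-9\right) \left(- \frac{1}{32}\right) = \frac{9}{32} \approx 0.28125$)
$p = \frac{9}{32} \approx 0.28125$
$p W{\left(f{\left(\left(-3\right) 4 - 4 \right)} \right)} = \frac{9}{32} \cdot \frac{5}{4} = \frac{45}{128}$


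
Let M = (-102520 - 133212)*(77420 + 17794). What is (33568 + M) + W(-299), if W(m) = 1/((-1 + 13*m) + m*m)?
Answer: -1919335272730039/85513 ≈ -2.2445e+10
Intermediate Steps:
M = -22444986648 (M = -235732*95214 = -22444986648)
W(m) = 1/(-1 + m² + 13*m) (W(m) = 1/((-1 + 13*m) + m²) = 1/(-1 + m² + 13*m))
(33568 + M) + W(-299) = (33568 - 22444986648) + 1/(-1 + (-299)² + 13*(-299)) = -22444953080 + 1/(-1 + 89401 - 3887) = -22444953080 + 1/85513 = -1919335272730039/85513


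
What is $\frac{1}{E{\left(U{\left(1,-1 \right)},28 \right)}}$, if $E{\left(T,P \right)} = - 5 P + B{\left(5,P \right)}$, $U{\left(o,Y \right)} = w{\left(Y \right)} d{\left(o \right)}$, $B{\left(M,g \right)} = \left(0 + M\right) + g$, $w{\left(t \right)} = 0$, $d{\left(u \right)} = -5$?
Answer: $- \frac{1}{107} \approx -0.0093458$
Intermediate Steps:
$B{\left(M,g \right)} = M + g$
$U{\left(o,Y \right)} = 0$ ($U{\left(o,Y \right)} = 0 \left(-5\right) = 0$)
$E{\left(T,P \right)} = 5 - 4 P$ ($E{\left(T,P \right)} = - 5 P + \left(5 + P\right) = 5 - 4 P$)
$\frac{1}{E{\left(U{\left(1,-1 \right)},28 \right)}} = \frac{1}{5 - 112} = \frac{1}{-107} = - \frac{1}{107}$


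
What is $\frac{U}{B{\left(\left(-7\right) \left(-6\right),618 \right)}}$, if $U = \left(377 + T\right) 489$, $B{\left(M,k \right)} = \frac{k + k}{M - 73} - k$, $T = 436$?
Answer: $- \frac{1369363}{2266} \approx -604.31$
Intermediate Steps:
$B{\left(M,k \right)} = - k + \frac{2 k}{-73 + M}$ ($B{\left(M,k \right)} = \frac{2 k}{-73 + M} - k = - k + \frac{2 k}{-73 + M}$)
$U = 397557$ ($U = \left(377 + 436\right) 489 = 813 \cdot 489 = 397557$)
$\frac{U}{B{\left(\left(-7\right) \left(-6\right),618 \right)}} = \frac{397557}{618 \frac{1}{-73 - -42} \left(75 - \left(-7\right) \left(-6\right)\right)} = \frac{397557}{618 \frac{1}{-73 + 42} \left(75 - 42\right)} = \frac{397557}{618 \frac{1}{-31} \left(75 - 42\right)} = \frac{397557}{618 \left(- \frac{1}{31}\right) 33} = \frac{397557}{- \frac{20394}{31}} = 397557 \left(- \frac{31}{20394}\right) = - \frac{1369363}{2266}$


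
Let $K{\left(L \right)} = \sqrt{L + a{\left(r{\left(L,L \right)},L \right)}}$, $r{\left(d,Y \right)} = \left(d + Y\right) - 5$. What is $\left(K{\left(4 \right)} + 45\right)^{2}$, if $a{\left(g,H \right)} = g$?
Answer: $\left(45 + \sqrt{7}\right)^{2} \approx 2270.1$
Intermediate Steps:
$r{\left(d,Y \right)} = -5 + Y + d$ ($r{\left(d,Y \right)} = \left(Y + d\right) - 5 = -5 + Y + d$)
$K{\left(L \right)} = \sqrt{-5 + 3 L}$ ($K{\left(L \right)} = \sqrt{L + \left(-5 + L + L\right)} = \sqrt{L + \left(-5 + 2 L\right)} = \sqrt{-5 + 3 L}$)
$\left(K{\left(4 \right)} + 45\right)^{2} = \left(\sqrt{-5 + 3 \cdot 4} + 45\right)^{2} = \left(\sqrt{-5 + 12} + 45\right)^{2} = \left(\sqrt{7} + 45\right)^{2} = \left(45 + \sqrt{7}\right)^{2}$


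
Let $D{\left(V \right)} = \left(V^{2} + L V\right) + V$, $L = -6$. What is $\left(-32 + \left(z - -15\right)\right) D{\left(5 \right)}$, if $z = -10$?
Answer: $0$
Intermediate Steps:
$D{\left(V \right)} = V^{2} - 5 V$ ($D{\left(V \right)} = \left(V^{2} - 6 V\right) + V = V^{2} - 5 V$)
$\left(-32 + \left(z - -15\right)\right) D{\left(5 \right)} = \left(-32 - -5\right) 5 \left(-5 + 5\right) = \left(-32 + \left(-10 + 15\right)\right) 5 \cdot 0 = \left(-32 + 5\right) 0 = \left(-27\right) 0 = 0$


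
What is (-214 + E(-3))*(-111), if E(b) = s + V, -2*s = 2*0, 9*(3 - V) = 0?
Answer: 23421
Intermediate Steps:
V = 3 (V = 3 - 1/9*0 = 3 + 0 = 3)
s = 0 (s = -0 = -1/2*0 = 0)
E(b) = 3 (E(b) = 0 + 3 = 3)
(-214 + E(-3))*(-111) = (-214 + 3)*(-111) = -211*(-111) = 23421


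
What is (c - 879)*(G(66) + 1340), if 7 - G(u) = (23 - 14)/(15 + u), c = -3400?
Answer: -51870038/9 ≈ -5.7633e+6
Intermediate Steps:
G(u) = 7 - 9/(15 + u) (G(u) = 7 - (23 - 14)/(15 + u) = 7 - 9/(15 + u))
(c - 879)*(G(66) + 1340) = (-3400 - 879)*((96 + 7*66)/(15 + 66) + 1340) = -4279*((96 + 462)/81 + 1340) = -4279*((1/81)*558 + 1340) = -4279*(62/9 + 1340) = -4279*12122/9 = -51870038/9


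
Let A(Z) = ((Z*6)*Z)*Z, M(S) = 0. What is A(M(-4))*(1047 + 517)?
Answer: 0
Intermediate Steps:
A(Z) = 6*Z³ (A(Z) = ((6*Z)*Z)*Z = (6*Z²)*Z = 6*Z³)
A(M(-4))*(1047 + 517) = (6*0³)*(1047 + 517) = (6*0)*1564 = 0*1564 = 0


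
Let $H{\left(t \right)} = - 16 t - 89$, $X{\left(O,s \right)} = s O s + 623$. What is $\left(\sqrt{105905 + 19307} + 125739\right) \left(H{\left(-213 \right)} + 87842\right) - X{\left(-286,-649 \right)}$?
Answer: $11582955842 + 182322 \sqrt{31303} \approx 1.1615 \cdot 10^{10}$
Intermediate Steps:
$X{\left(O,s \right)} = 623 + O s^{2}$ ($X{\left(O,s \right)} = O s s + 623 = O s^{2} + 623 = 623 + O s^{2}$)
$H{\left(t \right)} = -89 - 16 t$ ($H{\left(t \right)} = - 16 t - 89 = -89 - 16 t$)
$\left(\sqrt{105905 + 19307} + 125739\right) \left(H{\left(-213 \right)} + 87842\right) - X{\left(-286,-649 \right)} = \left(\sqrt{105905 + 19307} + 125739\right) \left(\left(-89 - -3408\right) + 87842\right) - \left(623 - 286 \left(-649\right)^{2}\right) = \left(\sqrt{125212} + 125739\right) \left(\left(-89 + 3408\right) + 87842\right) - \left(623 - 120463486\right) = \left(2 \sqrt{31303} + 125739\right) \left(3319 + 87842\right) - \left(623 - 120463486\right) = \left(125739 + 2 \sqrt{31303}\right) 91161 - -120462863 = \left(11462492979 + 182322 \sqrt{31303}\right) + 120462863 = 11582955842 + 182322 \sqrt{31303}$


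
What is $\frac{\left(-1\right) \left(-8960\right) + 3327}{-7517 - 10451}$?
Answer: $- \frac{12287}{17968} \approx -0.68383$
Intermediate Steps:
$\frac{\left(-1\right) \left(-8960\right) + 3327}{-7517 - 10451} = \frac{8960 + 3327}{-17968} = 12287 \left(- \frac{1}{17968}\right) = - \frac{12287}{17968}$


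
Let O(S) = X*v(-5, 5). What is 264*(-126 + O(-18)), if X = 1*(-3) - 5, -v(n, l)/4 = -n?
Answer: 8976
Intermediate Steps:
v(n, l) = 4*n (v(n, l) = -(-4)*n = 4*n)
X = -8 (X = -3 - 5 = -8)
O(S) = 160 (O(S) = -32*(-5) = -8*(-20) = 160)
264*(-126 + O(-18)) = 264*(-126 + 160) = 264*34 = 8976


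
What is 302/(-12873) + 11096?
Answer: 142838506/12873 ≈ 11096.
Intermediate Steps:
302/(-12873) + 11096 = 302*(-1/12873) + 11096 = -302/12873 + 11096 = 142838506/12873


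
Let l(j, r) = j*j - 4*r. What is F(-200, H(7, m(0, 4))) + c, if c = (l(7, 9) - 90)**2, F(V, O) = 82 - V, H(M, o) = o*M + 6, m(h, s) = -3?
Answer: 6211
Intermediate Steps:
l(j, r) = j**2 - 4*r
H(M, o) = 6 + M*o (H(M, o) = M*o + 6 = 6 + M*o)
c = 5929 (c = ((7**2 - 4*9) - 90)**2 = ((49 - 36) - 90)**2 = (13 - 90)**2 = (-77)**2 = 5929)
F(-200, H(7, m(0, 4))) + c = (82 - 1*(-200)) + 5929 = (82 + 200) + 5929 = 282 + 5929 = 6211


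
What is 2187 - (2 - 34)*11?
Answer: 2539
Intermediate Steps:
2187 - (2 - 34)*11 = 2187 - (-32)*11 = 2187 - 1*(-352) = 2187 + 352 = 2539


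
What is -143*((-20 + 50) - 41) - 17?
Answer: 1556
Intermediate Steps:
-143*((-20 + 50) - 41) - 17 = -143*(30 - 41) - 17 = -143*(-11) - 17 = 1573 - 17 = 1556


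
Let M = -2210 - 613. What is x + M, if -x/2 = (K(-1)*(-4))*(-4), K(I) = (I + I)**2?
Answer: -2951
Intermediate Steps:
K(I) = 4*I**2 (K(I) = (2*I)**2 = 4*I**2)
x = -128 (x = -2*(4*(-1)**2)*(-4)*(-4) = -2*(4*1)*(-4)*(-4) = -2*4*(-4)*(-4) = -(-32)*(-4) = -2*64 = -128)
M = -2823
x + M = -128 - 2823 = -2951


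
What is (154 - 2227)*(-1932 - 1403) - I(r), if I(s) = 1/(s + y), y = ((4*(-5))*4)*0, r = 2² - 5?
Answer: 6913456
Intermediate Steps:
r = -1 (r = 4 - 5 = -1)
y = 0 (y = -20*4*0 = -80*0 = 0)
I(s) = 1/s (I(s) = 1/(s + 0) = 1/s)
(154 - 2227)*(-1932 - 1403) - I(r) = (154 - 2227)*(-1932 - 1403) - 1/(-1) = -2073*(-3335) - 1*(-1) = 6913455 + 1 = 6913456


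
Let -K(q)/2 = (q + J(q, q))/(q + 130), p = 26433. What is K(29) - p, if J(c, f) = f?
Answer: -4202963/159 ≈ -26434.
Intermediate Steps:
K(q) = -4*q/(130 + q) (K(q) = -2*(q + q)/(q + 130) = -2*2*q/(130 + q) = -4*q/(130 + q))
K(29) - p = -4*29/(130 + 29) - 1*26433 = -4*29/159 - 26433 = -4*29*1/159 - 26433 = -116/159 - 26433 = -4202963/159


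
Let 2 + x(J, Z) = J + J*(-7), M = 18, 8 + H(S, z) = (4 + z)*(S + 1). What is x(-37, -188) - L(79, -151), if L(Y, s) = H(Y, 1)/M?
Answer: 1784/9 ≈ 198.22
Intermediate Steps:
H(S, z) = -8 + (1 + S)*(4 + z) (H(S, z) = -8 + (4 + z)*(S + 1) = -8 + (4 + z)*(1 + S) = -8 + (1 + S)*(4 + z))
x(J, Z) = -2 - 6*J (x(J, Z) = -2 + (J + J*(-7)) = -2 + (J - 7*J) = -2 - 6*J)
L(Y, s) = -⅙ + 5*Y/18 (L(Y, s) = (-4 + 1 + 4*Y + Y*1)/18 = (-4 + 1 + 4*Y + Y)*(1/18) = (-3 + 5*Y)*(1/18) = -⅙ + 5*Y/18)
x(-37, -188) - L(79, -151) = (-2 - 6*(-37)) - (-⅙ + (5/18)*79) = (-2 + 222) - (-⅙ + 395/18) = 220 - 1*196/9 = 220 - 196/9 = 1784/9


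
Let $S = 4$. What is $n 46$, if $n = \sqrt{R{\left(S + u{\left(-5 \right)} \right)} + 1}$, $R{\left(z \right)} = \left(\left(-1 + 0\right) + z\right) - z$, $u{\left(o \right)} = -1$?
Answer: $0$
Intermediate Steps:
$R{\left(z \right)} = -1$ ($R{\left(z \right)} = \left(-1 + z\right) - z = -1$)
$n = 0$ ($n = \sqrt{-1 + 1} = \sqrt{0} = 0$)
$n 46 = 0 \cdot 46 = 0$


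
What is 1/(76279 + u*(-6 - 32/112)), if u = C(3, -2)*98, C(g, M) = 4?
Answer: 1/73815 ≈ 1.3547e-5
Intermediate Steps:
u = 392 (u = 4*98 = 392)
1/(76279 + u*(-6 - 32/112)) = 1/(76279 + 392*(-6 - 32/112)) = 1/(76279 + 392*(-6 - 1*2/7)) = 1/(76279 + 392*(-6 - 2/7)) = 1/(76279 + 392*(-44/7)) = 1/(76279 - 2464) = 1/73815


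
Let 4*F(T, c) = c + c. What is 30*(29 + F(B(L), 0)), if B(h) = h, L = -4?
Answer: 870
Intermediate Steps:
F(T, c) = c/2 (F(T, c) = (c + c)/4 = (2*c)/4 = c/2)
30*(29 + F(B(L), 0)) = 30*(29 + (½)*0) = 30*(29 + 0) = 30*29 = 870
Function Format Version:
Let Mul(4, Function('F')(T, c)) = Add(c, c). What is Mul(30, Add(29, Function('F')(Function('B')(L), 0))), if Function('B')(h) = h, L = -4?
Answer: 870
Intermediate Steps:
Function('F')(T, c) = Mul(Rational(1, 2), c) (Function('F')(T, c) = Mul(Rational(1, 4), Add(c, c)) = Mul(Rational(1, 4), Mul(2, c)) = Mul(Rational(1, 2), c))
Mul(30, Add(29, Function('F')(Function('B')(L), 0))) = Mul(30, Add(29, Mul(Rational(1, 2), 0))) = Mul(30, Add(29, 0)) = Mul(30, 29) = 870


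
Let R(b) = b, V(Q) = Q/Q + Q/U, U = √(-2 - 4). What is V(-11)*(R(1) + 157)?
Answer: 158 + 869*I*√6/3 ≈ 158.0 + 709.54*I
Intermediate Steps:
U = I*√6 (U = √(-6) = I*√6 ≈ 2.4495*I)
V(Q) = 1 - I*Q*√6/6 (V(Q) = Q/Q + Q/((I*√6)) = 1 + Q*(-I*√6/6) = 1 - I*Q*√6/6)
V(-11)*(R(1) + 157) = (1 - ⅙*I*(-11)*√6)*(1 + 157) = (1 + 11*I*√6/6)*158 = 158 + 869*I*√6/3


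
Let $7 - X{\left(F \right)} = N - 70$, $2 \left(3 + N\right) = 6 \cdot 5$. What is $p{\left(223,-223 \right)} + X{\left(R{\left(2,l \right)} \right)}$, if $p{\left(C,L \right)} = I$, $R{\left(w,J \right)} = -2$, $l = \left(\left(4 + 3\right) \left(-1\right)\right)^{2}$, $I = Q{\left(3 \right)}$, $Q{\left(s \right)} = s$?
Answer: $68$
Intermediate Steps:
$N = 12$ ($N = -3 + \frac{6 \cdot 5}{2} = -3 + \frac{1}{2} \cdot 30 = -3 + 15 = 12$)
$I = 3$
$l = 49$ ($l = \left(7 \left(-1\right)\right)^{2} = \left(-7\right)^{2} = 49$)
$p{\left(C,L \right)} = 3$
$X{\left(F \right)} = 65$ ($X{\left(F \right)} = 7 - \left(12 - 70\right) = 7 - -58 = 7 + 58 = 65$)
$p{\left(223,-223 \right)} + X{\left(R{\left(2,l \right)} \right)} = 3 + 65 = 68$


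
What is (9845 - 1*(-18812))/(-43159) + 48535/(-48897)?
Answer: -3495963394/2110345623 ≈ -1.6566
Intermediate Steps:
(9845 - 1*(-18812))/(-43159) + 48535/(-48897) = (9845 + 18812)*(-1/43159) + 48535*(-1/48897) = 28657*(-1/43159) - 48535/48897 = -28657/43159 - 48535/48897 = -3495963394/2110345623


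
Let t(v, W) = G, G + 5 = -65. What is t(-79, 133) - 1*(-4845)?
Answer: 4775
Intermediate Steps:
G = -70 (G = -5 - 65 = -70)
t(v, W) = -70
t(-79, 133) - 1*(-4845) = -70 - 1*(-4845) = -70 + 4845 = 4775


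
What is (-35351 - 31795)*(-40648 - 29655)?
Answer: 4720565238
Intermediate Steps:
(-35351 - 31795)*(-40648 - 29655) = -67146*(-70303) = 4720565238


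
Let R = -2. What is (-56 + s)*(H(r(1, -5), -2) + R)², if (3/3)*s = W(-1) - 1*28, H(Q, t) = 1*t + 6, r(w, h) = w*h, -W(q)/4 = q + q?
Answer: -304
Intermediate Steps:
W(q) = -8*q (W(q) = -4*(q + q) = -8*q)
r(w, h) = h*w
H(Q, t) = 6 + t (H(Q, t) = t + 6 = 6 + t)
s = -20 (s = -8*(-1) - 1*28 = 8 - 28 = -20)
(-56 + s)*(H(r(1, -5), -2) + R)² = (-56 - 20)*((6 - 2) - 2)² = -76*(4 - 2)² = -76*2² = -76*4 = -304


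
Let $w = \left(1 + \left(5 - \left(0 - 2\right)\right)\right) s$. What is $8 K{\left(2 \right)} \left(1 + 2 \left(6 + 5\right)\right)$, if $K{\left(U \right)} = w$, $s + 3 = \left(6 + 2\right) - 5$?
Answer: $0$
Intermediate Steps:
$s = 0$ ($s = -3 + \left(\left(6 + 2\right) - 5\right) = -3 + \left(8 - 5\right) = -3 + 3 = 0$)
$w = 0$ ($w = \left(1 + \left(5 - \left(0 - 2\right)\right)\right) 0 = \left(1 + \left(5 - -2\right)\right) 0 = \left(1 + \left(5 + 2\right)\right) 0 = \left(1 + 7\right) 0 = 8 \cdot 0 = 0$)
$K{\left(U \right)} = 0$
$8 K{\left(2 \right)} \left(1 + 2 \left(6 + 5\right)\right) = 8 \cdot 0 \left(1 + 2 \left(6 + 5\right)\right) = 0 \left(1 + 2 \cdot 11\right) = 0 \left(1 + 22\right) = 0 \cdot 23 = 0$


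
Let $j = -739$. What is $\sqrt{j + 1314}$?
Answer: $5 \sqrt{23} \approx 23.979$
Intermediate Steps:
$\sqrt{j + 1314} = \sqrt{-739 + 1314} = \sqrt{575} = 5 \sqrt{23}$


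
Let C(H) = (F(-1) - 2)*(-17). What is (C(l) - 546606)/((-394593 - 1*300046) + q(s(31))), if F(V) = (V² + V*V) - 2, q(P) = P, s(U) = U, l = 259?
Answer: 136643/173652 ≈ 0.78688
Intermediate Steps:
F(V) = -2 + 2*V² (F(V) = (V² + V²) - 2 = 2*V² - 2 = -2 + 2*V²)
C(H) = 34 (C(H) = ((-2 + 2*(-1)²) - 2)*(-17) = ((-2 + 2*1) - 2)*(-17) = ((-2 + 2) - 2)*(-17) = (0 - 2)*(-17) = -2*(-17) = 34)
(C(l) - 546606)/((-394593 - 1*300046) + q(s(31))) = (34 - 546606)/((-394593 - 1*300046) + 31) = -546572/((-394593 - 300046) + 31) = -546572/(-694639 + 31) = -546572/(-694608) = -546572*(-1/694608) = 136643/173652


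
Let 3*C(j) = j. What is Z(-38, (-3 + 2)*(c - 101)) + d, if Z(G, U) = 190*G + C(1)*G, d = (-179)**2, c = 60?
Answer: 74425/3 ≈ 24808.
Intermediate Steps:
d = 32041
C(j) = j/3
Z(G, U) = 571*G/3 (Z(G, U) = 190*G + ((1/3)*1)*G = 190*G + G/3 = 571*G/3)
Z(-38, (-3 + 2)*(c - 101)) + d = (571/3)*(-38) + 32041 = -21698/3 + 32041 = 74425/3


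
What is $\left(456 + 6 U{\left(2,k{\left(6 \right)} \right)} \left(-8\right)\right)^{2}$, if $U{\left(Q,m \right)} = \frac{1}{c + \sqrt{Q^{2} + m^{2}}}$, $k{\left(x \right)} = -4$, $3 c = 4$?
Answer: $\frac{355178880}{1681} - \frac{8138880 \sqrt{5}}{1681} \approx 2.0046 \cdot 10^{5}$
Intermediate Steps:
$c = \frac{4}{3}$ ($c = \frac{1}{3} \cdot 4 = \frac{4}{3} \approx 1.3333$)
$U{\left(Q,m \right)} = \frac{1}{\frac{4}{3} + \sqrt{Q^{2} + m^{2}}}$
$\left(456 + 6 U{\left(2,k{\left(6 \right)} \right)} \left(-8\right)\right)^{2} = \left(456 + 6 \frac{3}{4 + 3 \sqrt{2^{2} + \left(-4\right)^{2}}} \left(-8\right)\right)^{2} = \left(456 + 6 \frac{3}{4 + 3 \sqrt{4 + 16}} \left(-8\right)\right)^{2} = \left(456 + 6 \frac{3}{4 + 3 \sqrt{20}} \left(-8\right)\right)^{2} = \left(456 + 6 \frac{3}{4 + 3 \cdot 2 \sqrt{5}} \left(-8\right)\right)^{2} = \left(456 + 6 \frac{3}{4 + 6 \sqrt{5}} \left(-8\right)\right)^{2} = \left(456 + \frac{18}{4 + 6 \sqrt{5}} \left(-8\right)\right)^{2} = \left(456 - \frac{144}{4 + 6 \sqrt{5}}\right)^{2}$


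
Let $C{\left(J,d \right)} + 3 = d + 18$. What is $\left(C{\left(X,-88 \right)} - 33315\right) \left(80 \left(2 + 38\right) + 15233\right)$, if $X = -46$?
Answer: $-615441004$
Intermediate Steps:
$C{\left(J,d \right)} = 15 + d$ ($C{\left(J,d \right)} = -3 + \left(d + 18\right) = -3 + \left(18 + d\right) = 15 + d$)
$\left(C{\left(X,-88 \right)} - 33315\right) \left(80 \left(2 + 38\right) + 15233\right) = \left(\left(15 - 88\right) - 33315\right) \left(80 \left(2 + 38\right) + 15233\right) = \left(-73 - 33315\right) \left(80 \cdot 40 + 15233\right) = - 33388 \left(3200 + 15233\right) = \left(-33388\right) 18433 = -615441004$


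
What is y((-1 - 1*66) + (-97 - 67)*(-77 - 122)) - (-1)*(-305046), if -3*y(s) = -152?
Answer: -914986/3 ≈ -3.0500e+5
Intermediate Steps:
y(s) = 152/3 (y(s) = -1/3*(-152) = 152/3)
y((-1 - 1*66) + (-97 - 67)*(-77 - 122)) - (-1)*(-305046) = 152/3 - (-1)*(-305046) = 152/3 - 1*305046 = 152/3 - 305046 = -914986/3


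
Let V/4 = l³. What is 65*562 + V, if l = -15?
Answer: 23030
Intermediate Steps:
V = -13500 (V = 4*(-15)³ = 4*(-3375) = -13500)
65*562 + V = 65*562 - 13500 = 36530 - 13500 = 23030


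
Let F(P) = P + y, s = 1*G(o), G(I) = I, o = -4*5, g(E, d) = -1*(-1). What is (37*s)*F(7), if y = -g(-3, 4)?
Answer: -4440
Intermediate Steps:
g(E, d) = 1
o = -20
y = -1 (y = -1*1 = -1)
s = -20 (s = 1*(-20) = -20)
F(P) = -1 + P (F(P) = P - 1 = -1 + P)
(37*s)*F(7) = (37*(-20))*(-1 + 7) = -740*6 = -4440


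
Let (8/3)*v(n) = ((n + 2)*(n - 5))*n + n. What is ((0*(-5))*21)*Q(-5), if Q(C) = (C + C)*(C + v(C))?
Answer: 0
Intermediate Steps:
v(n) = 3*n/8 + 3*n*(-5 + n)*(2 + n)/8 (v(n) = 3*(((n + 2)*(n - 5))*n + n)/8 = 3*(((2 + n)*(-5 + n))*n + n)/8 = 3*(((-5 + n)*(2 + n))*n + n)/8 = 3*(n*(-5 + n)*(2 + n) + n)/8 = 3*(n + n*(-5 + n)*(2 + n))/8 = 3*n/8 + 3*n*(-5 + n)*(2 + n)/8)
Q(C) = 2*C*(C + 3*C*(-9 + C**2 - 3*C)/8) (Q(C) = (C + C)*(C + 3*C*(-9 + C**2 - 3*C)/8) = (2*C)*(C + 3*C*(-9 + C**2 - 3*C)/8) = 2*C*(C + 3*C*(-9 + C**2 - 3*C)/8))
((0*(-5))*21)*Q(-5) = ((0*(-5))*21)*((1/4)*(-5)**2*(-19 - 9*(-5) + 3*(-5)**2)) = (0*21)*((1/4)*25*(-19 + 45 + 3*25)) = 0*((1/4)*25*(-19 + 45 + 75)) = 0*((1/4)*25*101) = 0*(2525/4) = 0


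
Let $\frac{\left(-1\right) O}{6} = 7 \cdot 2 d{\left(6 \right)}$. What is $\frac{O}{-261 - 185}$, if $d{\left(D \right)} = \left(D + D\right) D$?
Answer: $\frac{3024}{223} \approx 13.561$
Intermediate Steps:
$d{\left(D \right)} = 2 D^{2}$ ($d{\left(D \right)} = 2 D D = 2 D^{2}$)
$O = -6048$ ($O = - 6 \cdot 7 \cdot 2 \cdot 2 \cdot 6^{2} = - 6 \cdot 14 \cdot 2 \cdot 36 = - 6 \cdot 14 \cdot 72 = \left(-6\right) 1008 = -6048$)
$\frac{O}{-261 - 185} = - \frac{6048}{-261 - 185} = - \frac{6048}{-446} = \left(-6048\right) \left(- \frac{1}{446}\right) = \frac{3024}{223}$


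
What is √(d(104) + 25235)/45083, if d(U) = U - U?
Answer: 7*√515/45083 ≈ 0.0035236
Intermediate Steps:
d(U) = 0
√(d(104) + 25235)/45083 = √(0 + 25235)/45083 = √25235*(1/45083) = (7*√515)*(1/45083) = 7*√515/45083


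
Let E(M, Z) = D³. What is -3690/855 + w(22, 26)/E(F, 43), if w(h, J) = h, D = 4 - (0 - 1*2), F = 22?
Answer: -8647/2052 ≈ -4.2139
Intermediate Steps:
D = 6 (D = 4 - (0 - 2) = 4 - 1*(-2) = 4 + 2 = 6)
E(M, Z) = 216 (E(M, Z) = 6³ = 216)
-3690/855 + w(22, 26)/E(F, 43) = -3690/855 + 22/216 = -3690*1/855 + 22*(1/216) = -82/19 + 11/108 = -8647/2052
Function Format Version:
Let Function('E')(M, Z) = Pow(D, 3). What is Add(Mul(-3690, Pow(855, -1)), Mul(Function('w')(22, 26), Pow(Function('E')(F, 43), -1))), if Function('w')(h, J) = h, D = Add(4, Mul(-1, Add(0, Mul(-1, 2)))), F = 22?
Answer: Rational(-8647, 2052) ≈ -4.2139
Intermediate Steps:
D = 6 (D = Add(4, Mul(-1, Add(0, -2))) = Add(4, Mul(-1, -2)) = Add(4, 2) = 6)
Function('E')(M, Z) = 216 (Function('E')(M, Z) = Pow(6, 3) = 216)
Add(Mul(-3690, Pow(855, -1)), Mul(Function('w')(22, 26), Pow(Function('E')(F, 43), -1))) = Add(Mul(-3690, Pow(855, -1)), Mul(22, Pow(216, -1))) = Add(Mul(-3690, Rational(1, 855)), Mul(22, Rational(1, 216))) = Add(Rational(-82, 19), Rational(11, 108)) = Rational(-8647, 2052)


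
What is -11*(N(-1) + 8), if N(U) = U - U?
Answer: -88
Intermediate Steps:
N(U) = 0
-11*(N(-1) + 8) = -11*(0 + 8) = -11*8 = -88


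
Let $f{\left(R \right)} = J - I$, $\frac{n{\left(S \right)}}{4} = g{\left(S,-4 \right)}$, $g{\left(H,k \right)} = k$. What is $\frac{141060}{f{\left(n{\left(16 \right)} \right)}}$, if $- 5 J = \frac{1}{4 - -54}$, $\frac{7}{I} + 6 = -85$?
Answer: $\frac{531796200}{277} \approx 1.9198 \cdot 10^{6}$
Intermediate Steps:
$I = - \frac{1}{13}$ ($I = \frac{7}{-6 - 85} = \frac{7}{-91} = 7 \left(- \frac{1}{91}\right) = - \frac{1}{13} \approx -0.076923$)
$n{\left(S \right)} = -16$ ($n{\left(S \right)} = 4 \left(-4\right) = -16$)
$J = - \frac{1}{290}$ ($J = - \frac{1}{5 \left(4 - -54\right)} = - \frac{1}{5 \left(4 + 54\right)} = - \frac{1}{5 \cdot 58} = \left(- \frac{1}{5}\right) \frac{1}{58} = - \frac{1}{290} \approx -0.0034483$)
$f{\left(R \right)} = \frac{277}{3770}$ ($f{\left(R \right)} = - \frac{1}{290} - - \frac{1}{13} = - \frac{1}{290} + \frac{1}{13} = \frac{277}{3770}$)
$\frac{141060}{f{\left(n{\left(16 \right)} \right)}} = \frac{141060}{\frac{277}{3770}} = 141060 \cdot \frac{3770}{277} = \frac{531796200}{277}$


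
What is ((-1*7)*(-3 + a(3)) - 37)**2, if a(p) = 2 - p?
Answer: 81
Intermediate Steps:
((-1*7)*(-3 + a(3)) - 37)**2 = ((-1*7)*(-3 + (2 - 1*3)) - 37)**2 = (-7*(-3 + (2 - 3)) - 37)**2 = (-7*(-3 - 1) - 37)**2 = (-7*(-4) - 37)**2 = (28 - 37)**2 = (-9)**2 = 81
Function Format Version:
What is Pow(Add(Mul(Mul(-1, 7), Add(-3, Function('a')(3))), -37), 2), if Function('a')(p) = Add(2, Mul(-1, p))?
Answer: 81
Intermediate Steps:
Pow(Add(Mul(Mul(-1, 7), Add(-3, Function('a')(3))), -37), 2) = Pow(Add(Mul(Mul(-1, 7), Add(-3, Add(2, Mul(-1, 3)))), -37), 2) = Pow(Add(Mul(-7, Add(-3, Add(2, -3))), -37), 2) = Pow(Add(Mul(-7, Add(-3, -1)), -37), 2) = Pow(Add(Mul(-7, -4), -37), 2) = Pow(Add(28, -37), 2) = Pow(-9, 2) = 81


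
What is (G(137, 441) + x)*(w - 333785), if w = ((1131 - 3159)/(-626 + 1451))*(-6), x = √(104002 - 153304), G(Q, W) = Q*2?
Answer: -25149588406/275 - 275360457*I*√5478/275 ≈ -9.1453e+7 - 7.411e+7*I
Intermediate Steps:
G(Q, W) = 2*Q
x = 3*I*√5478 (x = √(-49302) = 3*I*√5478 ≈ 222.04*I)
w = 4056/275 (w = -2028/825*(-6) = -2028*1/825*(-6) = -676/275*(-6) = 4056/275 ≈ 14.749)
(G(137, 441) + x)*(w - 333785) = (2*137 + 3*I*√5478)*(4056/275 - 333785) = (274 + 3*I*√5478)*(-91786819/275) = -25149588406/275 - 275360457*I*√5478/275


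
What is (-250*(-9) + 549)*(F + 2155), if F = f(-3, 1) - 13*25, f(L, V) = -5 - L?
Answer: 5116572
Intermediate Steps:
F = -327 (F = (-5 - 1*(-3)) - 13*25 = (-5 + 3) - 325 = -2 - 325 = -327)
(-250*(-9) + 549)*(F + 2155) = (-250*(-9) + 549)*(-327 + 2155) = (2250 + 549)*1828 = 2799*1828 = 5116572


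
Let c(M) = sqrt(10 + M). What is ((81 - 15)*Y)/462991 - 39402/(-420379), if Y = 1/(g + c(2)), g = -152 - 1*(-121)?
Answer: 17311529946084/184705477215961 - 132*sqrt(3)/439378459 ≈ 0.093724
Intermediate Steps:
g = -31 (g = -152 + 121 = -31)
Y = 1/(-31 + 2*sqrt(3)) (Y = 1/(-31 + sqrt(10 + 2)) = 1/(-31 + sqrt(12)) = 1/(-31 + 2*sqrt(3)) ≈ -0.036316)
((81 - 15)*Y)/462991 - 39402/(-420379) = ((81 - 15)*(-31/949 - 2*sqrt(3)/949))/462991 - 39402/(-420379) = (66*(-31/949 - 2*sqrt(3)/949))*(1/462991) - 39402*(-1/420379) = (-2046/949 - 132*sqrt(3)/949)*(1/462991) + 39402/420379 = (-2046/439378459 - 132*sqrt(3)/439378459) + 39402/420379 = 17311529946084/184705477215961 - 132*sqrt(3)/439378459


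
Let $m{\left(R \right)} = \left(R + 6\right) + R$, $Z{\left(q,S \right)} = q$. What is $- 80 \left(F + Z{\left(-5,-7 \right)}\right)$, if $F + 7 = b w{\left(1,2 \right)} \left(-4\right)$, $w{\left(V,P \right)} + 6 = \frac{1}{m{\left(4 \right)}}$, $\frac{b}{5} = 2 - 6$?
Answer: $\frac{272320}{7} \approx 38903.0$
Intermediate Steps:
$b = -20$ ($b = 5 \left(2 - 6\right) = 5 \left(-4\right) = -20$)
$m{\left(R \right)} = 6 + 2 R$ ($m{\left(R \right)} = \left(6 + R\right) + R = 6 + 2 R$)
$w{\left(V,P \right)} = - \frac{83}{14}$ ($w{\left(V,P \right)} = -6 + \frac{1}{6 + 2 \cdot 4} = -6 + \frac{1}{6 + 8} = -6 + \frac{1}{14} = - \frac{83}{14}$)
$F = - \frac{3369}{7}$ ($F = -7 + \left(-20\right) \left(- \frac{83}{14}\right) \left(-4\right) = -7 + \frac{830}{7} \left(-4\right) = -7 - \frac{3320}{7} = - \frac{3369}{7} \approx -481.29$)
$- 80 \left(F + Z{\left(-5,-7 \right)}\right) = - 80 \left(- \frac{3369}{7} - 5\right) = \left(-80\right) \left(- \frac{3404}{7}\right) = \frac{272320}{7}$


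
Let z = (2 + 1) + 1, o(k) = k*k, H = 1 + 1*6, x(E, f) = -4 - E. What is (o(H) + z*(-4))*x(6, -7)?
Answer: -330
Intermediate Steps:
H = 7 (H = 1 + 6 = 7)
o(k) = k²
z = 4 (z = 3 + 1 = 4)
(o(H) + z*(-4))*x(6, -7) = (7² + 4*(-4))*(-4 - 1*6) = (49 - 16)*(-4 - 6) = 33*(-10) = -330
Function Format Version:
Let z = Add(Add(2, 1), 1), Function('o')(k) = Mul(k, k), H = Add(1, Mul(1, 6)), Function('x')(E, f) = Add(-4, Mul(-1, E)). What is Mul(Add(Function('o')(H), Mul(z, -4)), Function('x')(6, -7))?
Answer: -330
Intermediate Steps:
H = 7 (H = Add(1, 6) = 7)
Function('o')(k) = Pow(k, 2)
z = 4 (z = Add(3, 1) = 4)
Mul(Add(Function('o')(H), Mul(z, -4)), Function('x')(6, -7)) = Mul(Add(Pow(7, 2), Mul(4, -4)), Add(-4, Mul(-1, 6))) = Mul(Add(49, -16), Add(-4, -6)) = Mul(33, -10) = -330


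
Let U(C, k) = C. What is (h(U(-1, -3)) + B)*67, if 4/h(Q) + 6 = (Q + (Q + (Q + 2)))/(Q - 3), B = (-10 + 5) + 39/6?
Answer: 2479/46 ≈ 53.891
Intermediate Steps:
B = 3/2 (B = -5 + 39*(⅙) = -5 + 13/2 = 3/2 ≈ 1.5000)
h(Q) = 4/(-6 + (2 + 3*Q)/(-3 + Q)) (h(Q) = 4/(-6 + (Q + (Q + (Q + 2)))/(Q - 3)) = 4/(-6 + (Q + (Q + (2 + Q)))/(-3 + Q)) = 4/(-6 + (Q + (2 + 2*Q))/(-3 + Q)) = 4/(-6 + (2 + 3*Q)/(-3 + Q)))
(h(U(-1, -3)) + B)*67 = (4*(3 - 1*(-1))/(-20 + 3*(-1)) + 3/2)*67 = (4*(3 + 1)/(-20 - 3) + 3/2)*67 = (4*4/(-23) + 3/2)*67 = (4*(-1/23)*4 + 3/2)*67 = (-16/23 + 3/2)*67 = (37/46)*67 = 2479/46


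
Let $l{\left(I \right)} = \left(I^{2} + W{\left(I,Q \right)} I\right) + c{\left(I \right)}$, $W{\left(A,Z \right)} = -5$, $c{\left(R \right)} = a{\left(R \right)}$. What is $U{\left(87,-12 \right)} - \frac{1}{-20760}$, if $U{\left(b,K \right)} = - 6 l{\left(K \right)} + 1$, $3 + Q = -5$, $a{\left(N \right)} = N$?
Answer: $- \frac{23894759}{20760} \approx -1151.0$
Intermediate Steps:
$c{\left(R \right)} = R$
$Q = -8$ ($Q = -3 - 5 = -8$)
$l{\left(I \right)} = I^{2} - 4 I$ ($l{\left(I \right)} = \left(I^{2} - 5 I\right) + I = I^{2} - 4 I$)
$U{\left(b,K \right)} = 1 - 6 K \left(-4 + K\right)$ ($U{\left(b,K \right)} = - 6 K \left(-4 + K\right) + 1 = 1 - 6 K \left(-4 + K\right)$)
$U{\left(87,-12 \right)} - \frac{1}{-20760} = \left(1 - 6 \left(-12\right)^{2} + 24 \left(-12\right)\right) - \frac{1}{-20760} = \left(1 - 864 - 288\right) - - \frac{1}{20760} = \left(1 - 864 - 288\right) + \frac{1}{20760} = -1151 + \frac{1}{20760} = - \frac{23894759}{20760}$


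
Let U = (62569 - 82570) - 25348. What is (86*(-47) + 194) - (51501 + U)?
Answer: -10000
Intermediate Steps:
U = -45349 (U = -20001 - 25348 = -45349)
(86*(-47) + 194) - (51501 + U) = (86*(-47) + 194) - (51501 - 45349) = (-4042 + 194) - 1*6152 = -3848 - 6152 = -10000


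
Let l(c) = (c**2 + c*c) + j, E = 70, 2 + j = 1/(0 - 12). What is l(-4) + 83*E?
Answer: 70079/12 ≈ 5839.9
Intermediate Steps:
j = -25/12 (j = -2 + 1/(0 - 12) = -2 + 1/(-12) = -2 - 1/12 = -25/12 ≈ -2.0833)
l(c) = -25/12 + 2*c**2 (l(c) = (c**2 + c*c) - 25/12 = (c**2 + c**2) - 25/12 = 2*c**2 - 25/12 = -25/12 + 2*c**2)
l(-4) + 83*E = (-25/12 + 2*(-4)**2) + 83*70 = (-25/12 + 2*16) + 5810 = (-25/12 + 32) + 5810 = 359/12 + 5810 = 70079/12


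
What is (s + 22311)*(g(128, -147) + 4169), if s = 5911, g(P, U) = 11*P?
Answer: 157394094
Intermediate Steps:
(s + 22311)*(g(128, -147) + 4169) = (5911 + 22311)*(11*128 + 4169) = 28222*(1408 + 4169) = 28222*5577 = 157394094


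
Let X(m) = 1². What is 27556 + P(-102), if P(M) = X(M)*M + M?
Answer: 27352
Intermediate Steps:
X(m) = 1
P(M) = 2*M (P(M) = 1*M + M = M + M = 2*M)
27556 + P(-102) = 27556 + 2*(-102) = 27556 - 204 = 27352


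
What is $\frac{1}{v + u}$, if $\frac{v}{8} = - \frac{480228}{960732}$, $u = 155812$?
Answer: $\frac{80061}{12474144380} \approx 6.4182 \cdot 10^{-6}$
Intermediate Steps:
$v = - \frac{320152}{80061}$ ($v = 8 \left(- \frac{480228}{960732}\right) = 8 \left(\left(-480228\right) \frac{1}{960732}\right) = 8 \left(- \frac{40019}{80061}\right) = - \frac{320152}{80061} \approx -3.9989$)
$\frac{1}{v + u} = \frac{1}{- \frac{320152}{80061} + 155812} = \frac{1}{\frac{12474144380}{80061}} = \frac{80061}{12474144380}$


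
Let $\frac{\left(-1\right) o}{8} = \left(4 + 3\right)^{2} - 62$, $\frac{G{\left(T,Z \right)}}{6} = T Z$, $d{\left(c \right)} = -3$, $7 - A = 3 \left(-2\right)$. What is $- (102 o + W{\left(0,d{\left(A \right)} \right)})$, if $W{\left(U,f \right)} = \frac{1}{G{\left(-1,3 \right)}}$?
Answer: $- \frac{190943}{18} \approx -10608.0$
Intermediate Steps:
$A = 13$ ($A = 7 - 3 \left(-2\right) = 7 - -6 = 7 + 6 = 13$)
$G{\left(T,Z \right)} = 6 T Z$
$o = 104$ ($o = - 8 \left(\left(4 + 3\right)^{2} - 62\right) = - 8 \left(7^{2} - 62\right) = - 8 \left(49 - 62\right) = \left(-8\right) \left(-13\right) = 104$)
$W{\left(U,f \right)} = - \frac{1}{18}$ ($W{\left(U,f \right)} = \frac{1}{6 \left(-1\right) 3} = \frac{1}{-18} = - \frac{1}{18}$)
$- (102 o + W{\left(0,d{\left(A \right)} \right)}) = - (102 \cdot 104 - \frac{1}{18}) = - (10608 - \frac{1}{18}) = \left(-1\right) \frac{190943}{18} = - \frac{190943}{18}$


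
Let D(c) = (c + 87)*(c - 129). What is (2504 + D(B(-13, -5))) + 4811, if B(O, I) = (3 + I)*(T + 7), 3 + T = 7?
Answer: -2500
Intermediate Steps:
T = 4 (T = -3 + 7 = 4)
B(O, I) = 33 + 11*I (B(O, I) = (3 + I)*(4 + 7) = (3 + I)*11 = 33 + 11*I)
D(c) = (-129 + c)*(87 + c) (D(c) = (87 + c)*(-129 + c) = (-129 + c)*(87 + c))
(2504 + D(B(-13, -5))) + 4811 = (2504 + (-11223 + (33 + 11*(-5))² - 42*(33 + 11*(-5)))) + 4811 = (2504 + (-11223 + (33 - 55)² - 42*(33 - 55))) + 4811 = (2504 + (-11223 + (-22)² - 42*(-22))) + 4811 = (2504 + (-11223 + 484 + 924)) + 4811 = (2504 - 9815) + 4811 = -7311 + 4811 = -2500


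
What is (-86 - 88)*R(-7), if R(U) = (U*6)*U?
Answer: -51156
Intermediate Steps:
R(U) = 6*U**2 (R(U) = (6*U)*U = 6*U**2)
(-86 - 88)*R(-7) = (-86 - 88)*(6*(-7)**2) = -1044*49 = -174*294 = -51156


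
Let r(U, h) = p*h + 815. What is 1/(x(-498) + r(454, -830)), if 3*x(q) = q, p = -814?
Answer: 1/676269 ≈ 1.4787e-6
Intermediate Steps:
r(U, h) = 815 - 814*h (r(U, h) = -814*h + 815 = 815 - 814*h)
x(q) = q/3
1/(x(-498) + r(454, -830)) = 1/((⅓)*(-498) + (815 - 814*(-830))) = 1/(-166 + (815 + 675620)) = 1/(-166 + 676435) = 1/676269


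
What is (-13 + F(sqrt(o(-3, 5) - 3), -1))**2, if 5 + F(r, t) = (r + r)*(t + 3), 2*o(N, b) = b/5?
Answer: 284 - 72*I*sqrt(10) ≈ 284.0 - 227.68*I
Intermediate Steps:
o(N, b) = b/10 (o(N, b) = (b/5)/2 = b/10)
F(r, t) = -5 + 2*r*(3 + t) (F(r, t) = -5 + (r + r)*(t + 3) = -5 + (2*r)*(3 + t) = -5 + 2*r*(3 + t))
(-13 + F(sqrt(o(-3, 5) - 3), -1))**2 = (-13 + (-5 + 6*sqrt((1/10)*5 - 3) + 2*sqrt((1/10)*5 - 3)*(-1)))**2 = (-13 + (-5 + 6*sqrt(1/2 - 3) + 2*sqrt(1/2 - 3)*(-1)))**2 = (-13 + (-5 + 6*sqrt(-5/2) + 2*sqrt(-5/2)*(-1)))**2 = (-13 + (-5 + 6*(I*sqrt(10)/2) + 2*(I*sqrt(10)/2)*(-1)))**2 = (-13 + (-5 + 3*I*sqrt(10) - I*sqrt(10)))**2 = (-13 + (-5 + 2*I*sqrt(10)))**2 = (-18 + 2*I*sqrt(10))**2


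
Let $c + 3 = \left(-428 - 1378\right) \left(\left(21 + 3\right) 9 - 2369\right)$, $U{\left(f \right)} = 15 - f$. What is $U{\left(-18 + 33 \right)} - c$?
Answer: $-3888315$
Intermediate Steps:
$c = 3888315$ ($c = -3 + \left(-428 - 1378\right) \left(\left(21 + 3\right) 9 - 2369\right) = -3 - 1806 \left(24 \cdot 9 - 2369\right) = -3 - 1806 \left(216 - 2369\right) = -3 - -3888318 = -3 + 3888318 = 3888315$)
$U{\left(-18 + 33 \right)} - c = \left(15 - \left(-18 + 33\right)\right) - 3888315 = \left(15 - 15\right) - 3888315 = 0 - 3888315 = -3888315$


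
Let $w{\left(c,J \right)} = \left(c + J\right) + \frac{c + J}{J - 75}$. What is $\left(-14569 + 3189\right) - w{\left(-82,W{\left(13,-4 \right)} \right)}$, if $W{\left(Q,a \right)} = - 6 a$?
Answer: $- \frac{577480}{51} \approx -11323.0$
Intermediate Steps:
$w{\left(c,J \right)} = J + c + \frac{J + c}{-75 + J}$ ($w{\left(c,J \right)} = \left(J + c\right) + \frac{J + c}{-75 + J} = J + c + \frac{J + c}{-75 + J}$)
$\left(-14569 + 3189\right) - w{\left(-82,W{\left(13,-4 \right)} \right)} = \left(-14569 + 3189\right) - \frac{\left(\left(-6\right) \left(-4\right)\right)^{2} - 74 \left(\left(-6\right) \left(-4\right)\right) - -6068 + \left(-6\right) \left(-4\right) \left(-82\right)}{-75 - -24} = -11380 - \frac{24^{2} - 1776 + 6068 + 24 \left(-82\right)}{-75 + 24} = -11380 - \frac{576 - 1776 + 6068 - 1968}{-51} = -11380 - \left(- \frac{1}{51}\right) 2900 = -11380 - - \frac{2900}{51} = -11380 + \frac{2900}{51} = - \frac{577480}{51}$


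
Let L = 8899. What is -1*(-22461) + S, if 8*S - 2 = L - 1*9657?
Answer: 44733/2 ≈ 22367.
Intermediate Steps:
S = -189/2 (S = ¼ + (8899 - 1*9657)/8 = ¼ + (8899 - 9657)/8 = ¼ + (⅛)*(-758) = ¼ - 379/4 = -189/2 ≈ -94.500)
-1*(-22461) + S = -1*(-22461) - 189/2 = 22461 - 189/2 = 44733/2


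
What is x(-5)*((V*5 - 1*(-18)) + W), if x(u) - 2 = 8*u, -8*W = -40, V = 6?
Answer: -2014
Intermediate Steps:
W = 5 (W = -⅛*(-40) = 5)
x(u) = 2 + 8*u
x(-5)*((V*5 - 1*(-18)) + W) = (2 + 8*(-5))*((6*5 - 1*(-18)) + 5) = (2 - 40)*((30 + 18) + 5) = -38*(48 + 5) = -38*53 = -2014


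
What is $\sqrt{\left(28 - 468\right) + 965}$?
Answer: $5 \sqrt{21} \approx 22.913$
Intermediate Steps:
$\sqrt{\left(28 - 468\right) + 965} = \sqrt{-440 + 965} = \sqrt{525} = 5 \sqrt{21}$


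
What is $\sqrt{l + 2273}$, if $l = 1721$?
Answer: $\sqrt{3994} \approx 63.198$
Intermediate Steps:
$\sqrt{l + 2273} = \sqrt{1721 + 2273} = \sqrt{3994}$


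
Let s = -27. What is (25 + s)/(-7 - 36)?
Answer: 2/43 ≈ 0.046512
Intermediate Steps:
(25 + s)/(-7 - 36) = (25 - 27)/(-7 - 36) = -2/(-43) = -2*(-1/43) = 2/43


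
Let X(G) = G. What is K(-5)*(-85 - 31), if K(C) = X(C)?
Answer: 580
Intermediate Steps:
K(C) = C
K(-5)*(-85 - 31) = -5*(-85 - 31) = -5*(-116) = 580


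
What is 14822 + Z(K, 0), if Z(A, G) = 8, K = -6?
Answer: 14830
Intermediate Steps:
14822 + Z(K, 0) = 14822 + 8 = 14830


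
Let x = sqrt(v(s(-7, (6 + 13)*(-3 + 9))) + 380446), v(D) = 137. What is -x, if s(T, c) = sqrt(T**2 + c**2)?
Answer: -21*sqrt(863) ≈ -616.91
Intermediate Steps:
x = 21*sqrt(863) (x = sqrt(137 + 380446) = sqrt(380583) = 21*sqrt(863) ≈ 616.91)
-x = -21*sqrt(863)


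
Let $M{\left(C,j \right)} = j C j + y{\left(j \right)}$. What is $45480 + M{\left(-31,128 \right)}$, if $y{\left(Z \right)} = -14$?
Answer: $-462438$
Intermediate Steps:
$M{\left(C,j \right)} = -14 + C j^{2}$ ($M{\left(C,j \right)} = j C j - 14 = C j j - 14 = C j^{2} - 14 = -14 + C j^{2}$)
$45480 + M{\left(-31,128 \right)} = 45480 - \left(14 + 31 \cdot 128^{2}\right) = 45480 - 507918 = -462438$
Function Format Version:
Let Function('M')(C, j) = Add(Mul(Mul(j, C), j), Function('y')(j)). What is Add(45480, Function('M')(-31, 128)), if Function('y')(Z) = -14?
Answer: -462438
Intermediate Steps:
Function('M')(C, j) = Add(-14, Mul(C, Pow(j, 2))) (Function('M')(C, j) = Add(Mul(Mul(j, C), j), -14) = Add(Mul(Mul(C, j), j), -14) = Add(Mul(C, Pow(j, 2)), -14) = Add(-14, Mul(C, Pow(j, 2))))
Add(45480, Function('M')(-31, 128)) = Add(45480, Add(-14, Mul(-31, Pow(128, 2)))) = Add(45480, Add(-14, Mul(-31, 16384))) = Add(45480, Add(-14, -507904)) = Add(45480, -507918) = -462438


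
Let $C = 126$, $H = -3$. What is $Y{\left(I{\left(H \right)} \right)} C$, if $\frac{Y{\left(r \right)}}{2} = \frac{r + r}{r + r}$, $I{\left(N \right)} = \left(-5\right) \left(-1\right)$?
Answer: $252$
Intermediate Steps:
$I{\left(N \right)} = 5$
$Y{\left(r \right)} = 2$ ($Y{\left(r \right)} = 2 \frac{r + r}{r + r} = 2 \frac{2 r}{2 r} = 2 \cdot 2 r \frac{1}{2 r} = 2 \cdot 1 = 2$)
$Y{\left(I{\left(H \right)} \right)} C = 2 \cdot 126 = 252$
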